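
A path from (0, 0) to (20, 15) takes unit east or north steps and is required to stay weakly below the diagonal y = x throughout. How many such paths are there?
Number of paths = 927983760

By the reflection principle (André's argument), the number of monotone paths to (20, 15) with n ≤ m that never go above y = x is C(35, 20) − C(35, 21) = 3247943160 − 2319959400 = 927983760.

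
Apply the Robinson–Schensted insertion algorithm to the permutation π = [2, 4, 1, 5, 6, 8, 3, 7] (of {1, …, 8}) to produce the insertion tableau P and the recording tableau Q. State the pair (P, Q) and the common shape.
P = [1, 3, 5, 6, 7] / [2, 4, 8];  Q = [1, 2, 4, 5, 6] / [3, 7, 8];  common shape = (5, 3)

Row-insert the values π_1, π_2, … into P one at a time, bumping the leftmost entry strictly greater than the inserted value down to the next row. The recording tableau Q records, in position (i, j), the step at which that cell was added to P.
  Insert 2 (step 1): P = [2];  Q = [1]
  Insert 4 (step 2): P = [2, 4];  Q = [1, 2]
  Insert 1 (step 3): P = [1, 4] / [2];  Q = [1, 2] / [3]
  Insert 5 (step 4): P = [1, 4, 5] / [2];  Q = [1, 2, 4] / [3]
  Insert 6 (step 5): P = [1, 4, 5, 6] / [2];  Q = [1, 2, 4, 5] / [3]
  Insert 8 (step 6): P = [1, 4, 5, 6, 8] / [2];  Q = [1, 2, 4, 5, 6] / [3]
  Insert 3 (step 7): P = [1, 3, 5, 6, 8] / [2, 4];  Q = [1, 2, 4, 5, 6] / [3, 7]
  Insert 7 (step 8): P = [1, 3, 5, 6, 7] / [2, 4, 8];  Q = [1, 2, 4, 5, 6] / [3, 7, 8]
Final shape: (5, 3).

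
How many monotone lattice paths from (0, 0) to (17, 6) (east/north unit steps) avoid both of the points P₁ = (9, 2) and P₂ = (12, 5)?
Number of paths = 43194

Inclusion–exclusion. Total paths: C(23, 17) = 100947. Through P₁: C(11, 9)·C(12, 8) = 27225. Through P₂: C(17, 12)·C(6, 5) = 37128. Since P₁ is strictly southwest of P₂, a monotone path through both must visit P₁ then P₂; paths through both = C(11, 9)·C(6, 3)·C(6, 5) = 6600. Avoid both = 100947 − 27225 − 37128 + 6600 = 43194.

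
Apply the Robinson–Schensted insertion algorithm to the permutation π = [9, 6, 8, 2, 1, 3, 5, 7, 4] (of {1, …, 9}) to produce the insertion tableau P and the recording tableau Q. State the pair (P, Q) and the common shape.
P = [1, 3, 4, 7] / [2, 5] / [6, 8] / [9];  Q = [1, 3, 7, 8] / [2, 6] / [4, 9] / [5];  common shape = (4, 2, 2, 1)

Row-insert the values π_1, π_2, … into P one at a time, bumping the leftmost entry strictly greater than the inserted value down to the next row. The recording tableau Q records, in position (i, j), the step at which that cell was added to P.
  Insert 9 (step 1): P = [9];  Q = [1]
  Insert 6 (step 2): P = [6] / [9];  Q = [1] / [2]
  Insert 8 (step 3): P = [6, 8] / [9];  Q = [1, 3] / [2]
  Insert 2 (step 4): P = [2, 8] / [6] / [9];  Q = [1, 3] / [2] / [4]
  Insert 1 (step 5): P = [1, 8] / [2] / [6] / [9];  Q = [1, 3] / [2] / [4] / [5]
  Insert 3 (step 6): P = [1, 3] / [2, 8] / [6] / [9];  Q = [1, 3] / [2, 6] / [4] / [5]
  Insert 5 (step 7): P = [1, 3, 5] / [2, 8] / [6] / [9];  Q = [1, 3, 7] / [2, 6] / [4] / [5]
  Insert 7 (step 8): P = [1, 3, 5, 7] / [2, 8] / [6] / [9];  Q = [1, 3, 7, 8] / [2, 6] / [4] / [5]
  Insert 4 (step 9): P = [1, 3, 4, 7] / [2, 5] / [6, 8] / [9];  Q = [1, 3, 7, 8] / [2, 6] / [4, 9] / [5]
Final shape: (4, 2, 2, 1).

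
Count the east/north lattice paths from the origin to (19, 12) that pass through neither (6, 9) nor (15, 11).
Number of paths = 101063300

Inclusion–exclusion. Total paths: C(31, 19) = 141120525. Through P₁: C(15, 6)·C(16, 13) = 2802800. Through P₂: C(26, 15)·C(5, 4) = 38630800. Since P₁ is strictly southwest of P₂, a monotone path through both must visit P₁ then P₂; paths through both = C(15, 6)·C(11, 9)·C(5, 4) = 1376375. Avoid both = 141120525 − 2802800 − 38630800 + 1376375 = 101063300.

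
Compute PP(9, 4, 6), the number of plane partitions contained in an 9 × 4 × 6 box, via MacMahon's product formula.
PP(9, 4, 6) = 559299781040

Evaluate the triple product over i = 1..9, j = 1..4, k = 1..6. The factors are (2/1) · (3/2) · (4/3) · (5/4) · (6/5) · (7/6) · (3/2) · (4/3) · … (216 factors total). The numerators and denominators telescope so the product is an integer; carrying out the multiplication exactly gives PP(9, 4, 6) = 559299781040.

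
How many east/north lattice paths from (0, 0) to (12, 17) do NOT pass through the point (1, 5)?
Number of paths = 43783467

Total paths from (0, 0) to (12, 17): C(29, 12) = 51895935. Paths through (1, 5): (paths (0, 0) → (1, 5)) × (paths (1, 5) → (12, 17)) = C(6, 1) · C(23, 11) = 6 · 1352078 = 8112468. Avoidance count = 51895935 − 8112468 = 43783467.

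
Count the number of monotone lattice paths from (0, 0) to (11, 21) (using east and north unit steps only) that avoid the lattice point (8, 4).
Number of paths = 128460180

Total paths from (0, 0) to (11, 21): C(32, 11) = 129024480. Paths through (8, 4): (paths (0, 0) → (8, 4)) × (paths (8, 4) → (11, 21)) = C(12, 8) · C(20, 3) = 495 · 1140 = 564300. Avoidance count = 129024480 − 564300 = 128460180.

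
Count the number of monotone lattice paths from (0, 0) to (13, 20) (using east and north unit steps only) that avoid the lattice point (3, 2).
Number of paths = 441935340

Total paths from (0, 0) to (13, 20): C(33, 13) = 573166440. Paths through (3, 2): (paths (0, 0) → (3, 2)) × (paths (3, 2) → (13, 20)) = C(5, 3) · C(28, 10) = 10 · 13123110 = 131231100. Avoidance count = 573166440 − 131231100 = 441935340.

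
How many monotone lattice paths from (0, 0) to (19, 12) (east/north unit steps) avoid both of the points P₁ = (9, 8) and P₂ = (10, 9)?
Number of paths = 107159455

Inclusion–exclusion. Total paths: C(31, 19) = 141120525. Through P₁: C(17, 9)·C(14, 10) = 24334310. Through P₂: C(19, 10)·C(12, 9) = 20323160. Since P₁ is strictly southwest of P₂, a monotone path through both must visit P₁ then P₂; paths through both = C(17, 9)·C(2, 1)·C(12, 9) = 10696400. Avoid both = 141120525 − 24334310 − 20323160 + 10696400 = 107159455.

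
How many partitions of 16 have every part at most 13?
p(16, parts ≤ 13) = 227

Partitions of 16 with all parts ≤ 13: 13+3, 13+2+1, 13+1+1+1, 12+4, 12+3+1, 12+2+2, 12+2+1+1, 12+1+1+1+1, 11+5, 11+4+1, 11+3+2, 11+3+1+1, 11+2+2+1, 11+2+1+1+1, 11+1+1+1+1+1, 10+6, 10+5+1, 10+4+2, 10+4+1+1, 10+3+3, 10+3+2+1, 10+3+1+1+1, 10+2+2+2, 10+2+2+1+1, 10+2+1+1+1+1, 10+1+1+1+1+1+1, 9+7, 9+6+1, 9+5+2, 9+5+1+1, … (227 total). Count = 227.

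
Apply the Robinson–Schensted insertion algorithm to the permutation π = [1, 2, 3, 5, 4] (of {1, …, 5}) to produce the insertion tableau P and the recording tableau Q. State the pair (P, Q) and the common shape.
P = [1, 2, 3, 4] / [5];  Q = [1, 2, 3, 4] / [5];  common shape = (4, 1)

Row-insert the values π_1, π_2, … into P one at a time, bumping the leftmost entry strictly greater than the inserted value down to the next row. The recording tableau Q records, in position (i, j), the step at which that cell was added to P.
  Insert 1 (step 1): P = [1];  Q = [1]
  Insert 2 (step 2): P = [1, 2];  Q = [1, 2]
  Insert 3 (step 3): P = [1, 2, 3];  Q = [1, 2, 3]
  Insert 5 (step 4): P = [1, 2, 3, 5];  Q = [1, 2, 3, 4]
  Insert 4 (step 5): P = [1, 2, 3, 4] / [5];  Q = [1, 2, 3, 4] / [5]
Final shape: (4, 1).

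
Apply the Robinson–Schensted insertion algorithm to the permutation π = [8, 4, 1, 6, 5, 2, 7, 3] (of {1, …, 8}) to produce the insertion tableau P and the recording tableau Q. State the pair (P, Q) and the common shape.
P = [1, 2, 3] / [4, 5, 7] / [6] / [8];  Q = [1, 4, 7] / [2, 5, 8] / [3] / [6];  common shape = (3, 3, 1, 1)

Row-insert the values π_1, π_2, … into P one at a time, bumping the leftmost entry strictly greater than the inserted value down to the next row. The recording tableau Q records, in position (i, j), the step at which that cell was added to P.
  Insert 8 (step 1): P = [8];  Q = [1]
  Insert 4 (step 2): P = [4] / [8];  Q = [1] / [2]
  Insert 1 (step 3): P = [1] / [4] / [8];  Q = [1] / [2] / [3]
  Insert 6 (step 4): P = [1, 6] / [4] / [8];  Q = [1, 4] / [2] / [3]
  Insert 5 (step 5): P = [1, 5] / [4, 6] / [8];  Q = [1, 4] / [2, 5] / [3]
  Insert 2 (step 6): P = [1, 2] / [4, 5] / [6] / [8];  Q = [1, 4] / [2, 5] / [3] / [6]
  Insert 7 (step 7): P = [1, 2, 7] / [4, 5] / [6] / [8];  Q = [1, 4, 7] / [2, 5] / [3] / [6]
  Insert 3 (step 8): P = [1, 2, 3] / [4, 5, 7] / [6] / [8];  Q = [1, 4, 7] / [2, 5, 8] / [3] / [6]
Final shape: (3, 3, 1, 1).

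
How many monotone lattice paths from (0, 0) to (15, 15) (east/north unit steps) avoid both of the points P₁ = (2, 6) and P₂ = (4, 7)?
Number of paths = 122596588

Inclusion–exclusion. Total paths: C(30, 15) = 155117520. Through P₁: C(8, 2)·C(22, 13) = 13927760. Through P₂: C(11, 4)·C(19, 11) = 24942060. Since P₁ is strictly southwest of P₂, a monotone path through both must visit P₁ then P₂; paths through both = C(8, 2)·C(3, 2)·C(19, 11) = 6348888. Avoid both = 155117520 − 13927760 − 24942060 + 6348888 = 122596588.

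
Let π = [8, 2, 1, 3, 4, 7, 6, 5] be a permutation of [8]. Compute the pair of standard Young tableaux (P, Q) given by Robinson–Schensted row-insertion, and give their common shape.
P = [1, 3, 4, 5] / [2, 6] / [7] / [8];  Q = [1, 4, 5, 6] / [2, 7] / [3] / [8];  common shape = (4, 2, 1, 1)

Row-insert the values π_1, π_2, … into P one at a time, bumping the leftmost entry strictly greater than the inserted value down to the next row. The recording tableau Q records, in position (i, j), the step at which that cell was added to P.
  Insert 8 (step 1): P = [8];  Q = [1]
  Insert 2 (step 2): P = [2] / [8];  Q = [1] / [2]
  Insert 1 (step 3): P = [1] / [2] / [8];  Q = [1] / [2] / [3]
  Insert 3 (step 4): P = [1, 3] / [2] / [8];  Q = [1, 4] / [2] / [3]
  Insert 4 (step 5): P = [1, 3, 4] / [2] / [8];  Q = [1, 4, 5] / [2] / [3]
  Insert 7 (step 6): P = [1, 3, 4, 7] / [2] / [8];  Q = [1, 4, 5, 6] / [2] / [3]
  Insert 6 (step 7): P = [1, 3, 4, 6] / [2, 7] / [8];  Q = [1, 4, 5, 6] / [2, 7] / [3]
  Insert 5 (step 8): P = [1, 3, 4, 5] / [2, 6] / [7] / [8];  Q = [1, 4, 5, 6] / [2, 7] / [3] / [8]
Final shape: (4, 2, 1, 1).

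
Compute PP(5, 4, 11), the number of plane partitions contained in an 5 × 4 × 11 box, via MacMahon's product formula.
PP(5, 4, 11) = 381644355456

Evaluate the triple product over i = 1..5, j = 1..4, k = 1..11. The factors are (2/1) · (3/2) · (4/3) · (5/4) · (6/5) · (7/6) · (8/7) · (9/8) · … (220 factors total). The numerators and denominators telescope so the product is an integer; carrying out the multiplication exactly gives PP(5, 4, 11) = 381644355456.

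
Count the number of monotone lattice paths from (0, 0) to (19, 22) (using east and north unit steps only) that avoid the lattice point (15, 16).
Number of paths = 181549229250

Total paths from (0, 0) to (19, 22): C(41, 19) = 244662670200. Paths through (15, 16): (paths (0, 0) → (15, 16)) × (paths (15, 16) → (19, 22)) = C(31, 15) · C(10, 4) = 300540195 · 210 = 63113440950. Avoidance count = 244662670200 − 63113440950 = 181549229250.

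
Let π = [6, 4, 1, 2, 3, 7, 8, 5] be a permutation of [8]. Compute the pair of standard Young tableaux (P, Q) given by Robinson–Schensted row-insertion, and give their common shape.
P = [1, 2, 3, 5, 8] / [4, 7] / [6];  Q = [1, 4, 5, 6, 7] / [2, 8] / [3];  common shape = (5, 2, 1)

Row-insert the values π_1, π_2, … into P one at a time, bumping the leftmost entry strictly greater than the inserted value down to the next row. The recording tableau Q records, in position (i, j), the step at which that cell was added to P.
  Insert 6 (step 1): P = [6];  Q = [1]
  Insert 4 (step 2): P = [4] / [6];  Q = [1] / [2]
  Insert 1 (step 3): P = [1] / [4] / [6];  Q = [1] / [2] / [3]
  Insert 2 (step 4): P = [1, 2] / [4] / [6];  Q = [1, 4] / [2] / [3]
  Insert 3 (step 5): P = [1, 2, 3] / [4] / [6];  Q = [1, 4, 5] / [2] / [3]
  Insert 7 (step 6): P = [1, 2, 3, 7] / [4] / [6];  Q = [1, 4, 5, 6] / [2] / [3]
  Insert 8 (step 7): P = [1, 2, 3, 7, 8] / [4] / [6];  Q = [1, 4, 5, 6, 7] / [2] / [3]
  Insert 5 (step 8): P = [1, 2, 3, 5, 8] / [4, 7] / [6];  Q = [1, 4, 5, 6, 7] / [2, 8] / [3]
Final shape: (5, 2, 1).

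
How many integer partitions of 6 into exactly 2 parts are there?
p(6, 2 parts) = 3

Partitions of n into exactly k parts ↔ partitions of n − k into at most k parts (subtract 1 from each part). For n = 6, k = 2, the partitions are: 5+1, 4+2, 3+3. Count = 3.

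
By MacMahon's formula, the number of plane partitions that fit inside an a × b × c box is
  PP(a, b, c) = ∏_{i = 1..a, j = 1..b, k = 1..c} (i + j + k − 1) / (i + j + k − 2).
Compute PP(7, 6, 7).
PP(7, 6, 7) = 872299918503728

Evaluate the triple product over i = 1..7, j = 1..6, k = 1..7. The factors are (2/1) · (3/2) · (4/3) · (5/4) · (6/5) · (7/6) · (8/7) · (3/2) · … (294 factors total). The numerators and denominators telescope so the product is an integer; carrying out the multiplication exactly gives PP(7, 6, 7) = 872299918503728.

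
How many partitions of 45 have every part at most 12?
p(45, parts ≤ 12) = 48849

Use the recurrence p(n, m) = p(n, m−1) + p(n−m, m): either the largest part is < m (count p(n, m−1)) or the largest part is exactly m (remove one copy of m, count p(n−m, m)). With p(0, ·) = 1 this gives p(45, parts ≤ 12) = 48849. (By conjugating Young diagrams, this also counts partitions of 45 into at most 12 parts.)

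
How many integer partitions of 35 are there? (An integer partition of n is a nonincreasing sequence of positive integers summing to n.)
p(35) = 14883

Compute p(n) via the recurrence p(n, m) = p(n, m−1) + p(n−m, m), where p(n, m) counts partitions of n with all parts ≤ m and p(n) = p(n, n). The base cases are p(0, m) = 1 and p(n, 0) = 0 for n > 0. Filling the table yields p(35) = 14883. (Euler's pentagonal recurrence is an alternative.)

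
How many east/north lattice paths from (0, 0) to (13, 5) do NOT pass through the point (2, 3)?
Number of paths = 7788

Total paths from (0, 0) to (13, 5): C(18, 13) = 8568. Paths through (2, 3): (paths (0, 0) → (2, 3)) × (paths (2, 3) → (13, 5)) = C(5, 2) · C(13, 11) = 10 · 78 = 780. Avoidance count = 8568 − 780 = 7788.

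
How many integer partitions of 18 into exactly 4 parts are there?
p(18, 4 parts) = 47

Partitions of n into exactly k parts are in bijection with partitions of n − k into at most k parts (subtract 1 from each part). So p(18, exactly 4) = p(14, parts ≤ 4). Computing via the recurrence p(m, j) = p(m, j−1) + p(m−j, j) gives 47.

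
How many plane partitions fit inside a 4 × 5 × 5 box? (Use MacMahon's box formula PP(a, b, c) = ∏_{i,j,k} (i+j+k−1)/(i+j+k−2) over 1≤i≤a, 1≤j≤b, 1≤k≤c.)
PP(4, 5, 5) = 16818516

Evaluate the triple product over i = 1..4, j = 1..5, k = 1..5. The factors are (2/1) · (3/2) · (4/3) · (5/4) · (6/5) · (3/2) · (4/3) · (5/4) · … (100 factors total). The numerators and denominators telescope so the product is an integer; carrying out the multiplication exactly gives PP(4, 5, 5) = 16818516.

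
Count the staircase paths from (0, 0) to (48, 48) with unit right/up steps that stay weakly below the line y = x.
C_48 = 131327898242169365477991900

These NE paths below the diagonal are counted by the Catalan number C_n = (1/(n + 1)) · C(2n, n). For n = 48: C_48 = (1/49) · C(96, 48) = 6435067013866298908421603100/49 = 131327898242169365477991900.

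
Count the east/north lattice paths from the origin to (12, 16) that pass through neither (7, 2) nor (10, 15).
Number of paths = 20257347

Inclusion–exclusion. Total paths: C(28, 12) = 30421755. Through P₁: C(9, 7)·C(19, 5) = 418608. Through P₂: C(25, 10)·C(3, 2) = 9806280. Since P₁ is strictly southwest of P₂, a monotone path through both must visit P₁ then P₂; paths through both = C(9, 7)·C(16, 3)·C(3, 2) = 60480. Avoid both = 30421755 − 418608 − 9806280 + 60480 = 20257347.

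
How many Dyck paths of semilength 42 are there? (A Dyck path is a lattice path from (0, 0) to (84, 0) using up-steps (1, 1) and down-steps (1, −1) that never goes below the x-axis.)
C_42 = 39044429911904443959240

These Dyck paths are counted by the Catalan number C_n = (1/(n + 1)) · C(2n, n). For n = 42: C_42 = (1/43) · C(84, 42) = 1678910486211891090247320/43 = 39044429911904443959240.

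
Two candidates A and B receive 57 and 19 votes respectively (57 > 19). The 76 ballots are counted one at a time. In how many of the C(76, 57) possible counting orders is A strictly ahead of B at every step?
Strict-lead orderings = 191230475831922200

Total orderings of the 76 votes with 57 for A: C(76, 57) = 382460951663844400. By the Bertrand ballot formula (Cycle Lemma / reflection principle), the number of orderings in which A is strictly ahead of B throughout is (p − q)/(p + q) · C(p + q, p) = (57 − 19)/(57 + 19) · 382460951663844400 = 191230475831922200.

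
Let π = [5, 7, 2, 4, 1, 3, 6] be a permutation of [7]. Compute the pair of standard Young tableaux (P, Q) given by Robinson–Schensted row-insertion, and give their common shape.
P = [1, 3, 6] / [2, 4] / [5, 7];  Q = [1, 2, 7] / [3, 4] / [5, 6];  common shape = (3, 2, 2)

Row-insert the values π_1, π_2, … into P one at a time, bumping the leftmost entry strictly greater than the inserted value down to the next row. The recording tableau Q records, in position (i, j), the step at which that cell was added to P.
  Insert 5 (step 1): P = [5];  Q = [1]
  Insert 7 (step 2): P = [5, 7];  Q = [1, 2]
  Insert 2 (step 3): P = [2, 7] / [5];  Q = [1, 2] / [3]
  Insert 4 (step 4): P = [2, 4] / [5, 7];  Q = [1, 2] / [3, 4]
  Insert 1 (step 5): P = [1, 4] / [2, 7] / [5];  Q = [1, 2] / [3, 4] / [5]
  Insert 3 (step 6): P = [1, 3] / [2, 4] / [5, 7];  Q = [1, 2] / [3, 4] / [5, 6]
  Insert 6 (step 7): P = [1, 3, 6] / [2, 4] / [5, 7];  Q = [1, 2, 7] / [3, 4] / [5, 6]
Final shape: (3, 2, 2).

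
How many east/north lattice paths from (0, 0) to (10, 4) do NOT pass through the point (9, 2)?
Number of paths = 836

Total paths from (0, 0) to (10, 4): C(14, 10) = 1001. Paths through (9, 2): (paths (0, 0) → (9, 2)) × (paths (9, 2) → (10, 4)) = C(11, 9) · C(3, 1) = 55 · 3 = 165. Avoidance count = 1001 − 165 = 836.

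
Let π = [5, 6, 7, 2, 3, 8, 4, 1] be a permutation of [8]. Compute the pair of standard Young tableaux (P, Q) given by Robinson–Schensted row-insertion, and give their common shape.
P = [1, 3, 4, 8] / [2, 6, 7] / [5];  Q = [1, 2, 3, 6] / [4, 5, 7] / [8];  common shape = (4, 3, 1)

Row-insert the values π_1, π_2, … into P one at a time, bumping the leftmost entry strictly greater than the inserted value down to the next row. The recording tableau Q records, in position (i, j), the step at which that cell was added to P.
  Insert 5 (step 1): P = [5];  Q = [1]
  Insert 6 (step 2): P = [5, 6];  Q = [1, 2]
  Insert 7 (step 3): P = [5, 6, 7];  Q = [1, 2, 3]
  Insert 2 (step 4): P = [2, 6, 7] / [5];  Q = [1, 2, 3] / [4]
  Insert 3 (step 5): P = [2, 3, 7] / [5, 6];  Q = [1, 2, 3] / [4, 5]
  Insert 8 (step 6): P = [2, 3, 7, 8] / [5, 6];  Q = [1, 2, 3, 6] / [4, 5]
  Insert 4 (step 7): P = [2, 3, 4, 8] / [5, 6, 7];  Q = [1, 2, 3, 6] / [4, 5, 7]
  Insert 1 (step 8): P = [1, 3, 4, 8] / [2, 6, 7] / [5];  Q = [1, 2, 3, 6] / [4, 5, 7] / [8]
Final shape: (4, 3, 1).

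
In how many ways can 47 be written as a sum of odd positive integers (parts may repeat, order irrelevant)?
p_odd(47) = 2590

Enumerate partitions using only odd parts via the recurrence o(n, m) = o(n, m−2) + o(n−m, m) over odd m, starting from the largest odd part ≤ n. This gives p_odd(47) = 2590. (Euler's theorem: equals the count of distinct-part partitions.)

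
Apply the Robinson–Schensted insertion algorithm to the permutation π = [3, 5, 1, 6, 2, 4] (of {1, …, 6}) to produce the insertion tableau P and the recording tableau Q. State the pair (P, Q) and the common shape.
P = [1, 2, 4] / [3, 5, 6];  Q = [1, 2, 4] / [3, 5, 6];  common shape = (3, 3)

Row-insert the values π_1, π_2, … into P one at a time, bumping the leftmost entry strictly greater than the inserted value down to the next row. The recording tableau Q records, in position (i, j), the step at which that cell was added to P.
  Insert 3 (step 1): P = [3];  Q = [1]
  Insert 5 (step 2): P = [3, 5];  Q = [1, 2]
  Insert 1 (step 3): P = [1, 5] / [3];  Q = [1, 2] / [3]
  Insert 6 (step 4): P = [1, 5, 6] / [3];  Q = [1, 2, 4] / [3]
  Insert 2 (step 5): P = [1, 2, 6] / [3, 5];  Q = [1, 2, 4] / [3, 5]
  Insert 4 (step 6): P = [1, 2, 4] / [3, 5, 6];  Q = [1, 2, 4] / [3, 5, 6]
Final shape: (3, 3).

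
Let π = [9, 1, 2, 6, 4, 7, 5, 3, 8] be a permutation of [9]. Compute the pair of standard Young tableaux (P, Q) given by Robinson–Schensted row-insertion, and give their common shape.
P = [1, 2, 3, 5, 8] / [4, 7] / [6] / [9];  Q = [1, 3, 4, 6, 9] / [2, 7] / [5] / [8];  common shape = (5, 2, 1, 1)

Row-insert the values π_1, π_2, … into P one at a time, bumping the leftmost entry strictly greater than the inserted value down to the next row. The recording tableau Q records, in position (i, j), the step at which that cell was added to P.
  Insert 9 (step 1): P = [9];  Q = [1]
  Insert 1 (step 2): P = [1] / [9];  Q = [1] / [2]
  Insert 2 (step 3): P = [1, 2] / [9];  Q = [1, 3] / [2]
  Insert 6 (step 4): P = [1, 2, 6] / [9];  Q = [1, 3, 4] / [2]
  Insert 4 (step 5): P = [1, 2, 4] / [6] / [9];  Q = [1, 3, 4] / [2] / [5]
  Insert 7 (step 6): P = [1, 2, 4, 7] / [6] / [9];  Q = [1, 3, 4, 6] / [2] / [5]
  Insert 5 (step 7): P = [1, 2, 4, 5] / [6, 7] / [9];  Q = [1, 3, 4, 6] / [2, 7] / [5]
  Insert 3 (step 8): P = [1, 2, 3, 5] / [4, 7] / [6] / [9];  Q = [1, 3, 4, 6] / [2, 7] / [5] / [8]
  Insert 8 (step 9): P = [1, 2, 3, 5, 8] / [4, 7] / [6] / [9];  Q = [1, 3, 4, 6, 9] / [2, 7] / [5] / [8]
Final shape: (5, 2, 1, 1).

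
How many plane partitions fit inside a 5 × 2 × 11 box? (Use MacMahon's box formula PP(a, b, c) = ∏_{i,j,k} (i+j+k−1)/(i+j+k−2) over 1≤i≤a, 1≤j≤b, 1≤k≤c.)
PP(5, 2, 11) = 4504864

Evaluate the triple product over i = 1..5, j = 1..2, k = 1..11. The factors are (2/1) · (3/2) · (4/3) · (5/4) · (6/5) · (7/6) · (8/7) · (9/8) · … (110 factors total). The numerators and denominators telescope so the product is an integer; carrying out the multiplication exactly gives PP(5, 2, 11) = 4504864.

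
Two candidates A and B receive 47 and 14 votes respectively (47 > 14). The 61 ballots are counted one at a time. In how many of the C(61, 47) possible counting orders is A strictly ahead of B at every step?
Strict-lead orderings = 12179035222200

Total orderings of the 61 votes with 47 for A: C(61, 47) = 22512762077400. By the Bertrand ballot formula (Cycle Lemma / reflection principle), the number of orderings in which A is strictly ahead of B throughout is (p − q)/(p + q) · C(p + q, p) = (47 − 14)/(47 + 14) · 22512762077400 = 12179035222200.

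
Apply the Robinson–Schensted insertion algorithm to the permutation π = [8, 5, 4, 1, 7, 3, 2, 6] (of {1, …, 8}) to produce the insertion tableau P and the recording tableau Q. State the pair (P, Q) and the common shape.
P = [1, 2, 6] / [3, 7] / [4] / [5] / [8];  Q = [1, 5, 8] / [2, 6] / [3] / [4] / [7];  common shape = (3, 2, 1, 1, 1)

Row-insert the values π_1, π_2, … into P one at a time, bumping the leftmost entry strictly greater than the inserted value down to the next row. The recording tableau Q records, in position (i, j), the step at which that cell was added to P.
  Insert 8 (step 1): P = [8];  Q = [1]
  Insert 5 (step 2): P = [5] / [8];  Q = [1] / [2]
  Insert 4 (step 3): P = [4] / [5] / [8];  Q = [1] / [2] / [3]
  Insert 1 (step 4): P = [1] / [4] / [5] / [8];  Q = [1] / [2] / [3] / [4]
  Insert 7 (step 5): P = [1, 7] / [4] / [5] / [8];  Q = [1, 5] / [2] / [3] / [4]
  Insert 3 (step 6): P = [1, 3] / [4, 7] / [5] / [8];  Q = [1, 5] / [2, 6] / [3] / [4]
  Insert 2 (step 7): P = [1, 2] / [3, 7] / [4] / [5] / [8];  Q = [1, 5] / [2, 6] / [3] / [4] / [7]
  Insert 6 (step 8): P = [1, 2, 6] / [3, 7] / [4] / [5] / [8];  Q = [1, 5, 8] / [2, 6] / [3] / [4] / [7]
Final shape: (3, 2, 1, 1, 1).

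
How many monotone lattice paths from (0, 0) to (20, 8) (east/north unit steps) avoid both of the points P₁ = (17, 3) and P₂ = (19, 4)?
Number of paths = 3017090

Inclusion–exclusion. Total paths: C(28, 20) = 3108105. Through P₁: C(20, 17)·C(8, 3) = 63840. Through P₂: C(23, 19)·C(5, 1) = 44275. Since P₁ is strictly southwest of P₂, a monotone path through both must visit P₁ then P₂; paths through both = C(20, 17)·C(3, 2)·C(5, 1) = 17100. Avoid both = 3108105 − 63840 − 44275 + 17100 = 3017090.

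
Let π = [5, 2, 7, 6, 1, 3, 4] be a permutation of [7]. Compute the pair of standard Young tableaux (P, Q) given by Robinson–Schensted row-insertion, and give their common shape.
P = [1, 3, 4] / [2, 6] / [5, 7];  Q = [1, 3, 7] / [2, 4] / [5, 6];  common shape = (3, 2, 2)

Row-insert the values π_1, π_2, … into P one at a time, bumping the leftmost entry strictly greater than the inserted value down to the next row. The recording tableau Q records, in position (i, j), the step at which that cell was added to P.
  Insert 5 (step 1): P = [5];  Q = [1]
  Insert 2 (step 2): P = [2] / [5];  Q = [1] / [2]
  Insert 7 (step 3): P = [2, 7] / [5];  Q = [1, 3] / [2]
  Insert 6 (step 4): P = [2, 6] / [5, 7];  Q = [1, 3] / [2, 4]
  Insert 1 (step 5): P = [1, 6] / [2, 7] / [5];  Q = [1, 3] / [2, 4] / [5]
  Insert 3 (step 6): P = [1, 3] / [2, 6] / [5, 7];  Q = [1, 3] / [2, 4] / [5, 6]
  Insert 4 (step 7): P = [1, 3, 4] / [2, 6] / [5, 7];  Q = [1, 3, 7] / [2, 4] / [5, 6]
Final shape: (3, 2, 2).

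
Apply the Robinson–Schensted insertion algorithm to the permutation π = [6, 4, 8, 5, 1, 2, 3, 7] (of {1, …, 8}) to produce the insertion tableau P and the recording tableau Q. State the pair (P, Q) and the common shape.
P = [1, 2, 3, 7] / [4, 5] / [6, 8];  Q = [1, 3, 7, 8] / [2, 4] / [5, 6];  common shape = (4, 2, 2)

Row-insert the values π_1, π_2, … into P one at a time, bumping the leftmost entry strictly greater than the inserted value down to the next row. The recording tableau Q records, in position (i, j), the step at which that cell was added to P.
  Insert 6 (step 1): P = [6];  Q = [1]
  Insert 4 (step 2): P = [4] / [6];  Q = [1] / [2]
  Insert 8 (step 3): P = [4, 8] / [6];  Q = [1, 3] / [2]
  Insert 5 (step 4): P = [4, 5] / [6, 8];  Q = [1, 3] / [2, 4]
  Insert 1 (step 5): P = [1, 5] / [4, 8] / [6];  Q = [1, 3] / [2, 4] / [5]
  Insert 2 (step 6): P = [1, 2] / [4, 5] / [6, 8];  Q = [1, 3] / [2, 4] / [5, 6]
  Insert 3 (step 7): P = [1, 2, 3] / [4, 5] / [6, 8];  Q = [1, 3, 7] / [2, 4] / [5, 6]
  Insert 7 (step 8): P = [1, 2, 3, 7] / [4, 5] / [6, 8];  Q = [1, 3, 7, 8] / [2, 4] / [5, 6]
Final shape: (4, 2, 2).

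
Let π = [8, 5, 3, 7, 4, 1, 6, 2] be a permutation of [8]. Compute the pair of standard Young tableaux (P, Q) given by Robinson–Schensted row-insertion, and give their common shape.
P = [1, 2, 6] / [3, 4] / [5, 7] / [8];  Q = [1, 4, 7] / [2, 5] / [3, 8] / [6];  common shape = (3, 2, 2, 1)

Row-insert the values π_1, π_2, … into P one at a time, bumping the leftmost entry strictly greater than the inserted value down to the next row. The recording tableau Q records, in position (i, j), the step at which that cell was added to P.
  Insert 8 (step 1): P = [8];  Q = [1]
  Insert 5 (step 2): P = [5] / [8];  Q = [1] / [2]
  Insert 3 (step 3): P = [3] / [5] / [8];  Q = [1] / [2] / [3]
  Insert 7 (step 4): P = [3, 7] / [5] / [8];  Q = [1, 4] / [2] / [3]
  Insert 4 (step 5): P = [3, 4] / [5, 7] / [8];  Q = [1, 4] / [2, 5] / [3]
  Insert 1 (step 6): P = [1, 4] / [3, 7] / [5] / [8];  Q = [1, 4] / [2, 5] / [3] / [6]
  Insert 6 (step 7): P = [1, 4, 6] / [3, 7] / [5] / [8];  Q = [1, 4, 7] / [2, 5] / [3] / [6]
  Insert 2 (step 8): P = [1, 2, 6] / [3, 4] / [5, 7] / [8];  Q = [1, 4, 7] / [2, 5] / [3, 8] / [6]
Final shape: (3, 2, 2, 1).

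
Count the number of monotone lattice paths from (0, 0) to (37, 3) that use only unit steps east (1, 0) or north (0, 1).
Number of paths = 9880

A monotone lattice path from (0, 0) to (37, 3) consists of 37 east steps and 3 north steps in some order, so it is determined by which 37 of the 40 steps are east. The count is C(40, 37) = 9880.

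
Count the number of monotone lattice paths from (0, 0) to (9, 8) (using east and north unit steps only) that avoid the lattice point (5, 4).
Number of paths = 15490

Total paths from (0, 0) to (9, 8): C(17, 9) = 24310. Paths through (5, 4): (paths (0, 0) → (5, 4)) × (paths (5, 4) → (9, 8)) = C(9, 5) · C(8, 4) = 126 · 70 = 8820. Avoidance count = 24310 − 8820 = 15490.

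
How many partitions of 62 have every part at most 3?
p(62, parts ≤ 3) = 352

Use the recurrence p(n, m) = p(n, m−1) + p(n−m, m): either the largest part is < m (count p(n, m−1)) or the largest part is exactly m (remove one copy of m, count p(n−m, m)). With p(0, ·) = 1 this gives p(62, parts ≤ 3) = 352. (By conjugating Young diagrams, this also counts partitions of 62 into at most 3 parts.)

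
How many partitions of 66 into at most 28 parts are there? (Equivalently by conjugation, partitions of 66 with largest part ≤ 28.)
p(66, parts ≤ 28) = 2202823

Use the recurrence p(n, m) = p(n, m−1) + p(n−m, m): either the largest part is < m (count p(n, m−1)) or the largest part is exactly m (remove one copy of m, count p(n−m, m)). With p(0, ·) = 1 this gives p(66, parts ≤ 28) = 2202823. (By conjugating Young diagrams, this also counts partitions of 66 into at most 28 parts.)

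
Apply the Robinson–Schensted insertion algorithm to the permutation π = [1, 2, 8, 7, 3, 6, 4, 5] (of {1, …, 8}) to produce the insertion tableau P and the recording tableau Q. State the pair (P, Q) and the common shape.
P = [1, 2, 3, 4, 5] / [6] / [7] / [8];  Q = [1, 2, 3, 6, 8] / [4] / [5] / [7];  common shape = (5, 1, 1, 1)

Row-insert the values π_1, π_2, … into P one at a time, bumping the leftmost entry strictly greater than the inserted value down to the next row. The recording tableau Q records, in position (i, j), the step at which that cell was added to P.
  Insert 1 (step 1): P = [1];  Q = [1]
  Insert 2 (step 2): P = [1, 2];  Q = [1, 2]
  Insert 8 (step 3): P = [1, 2, 8];  Q = [1, 2, 3]
  Insert 7 (step 4): P = [1, 2, 7] / [8];  Q = [1, 2, 3] / [4]
  Insert 3 (step 5): P = [1, 2, 3] / [7] / [8];  Q = [1, 2, 3] / [4] / [5]
  Insert 6 (step 6): P = [1, 2, 3, 6] / [7] / [8];  Q = [1, 2, 3, 6] / [4] / [5]
  Insert 4 (step 7): P = [1, 2, 3, 4] / [6] / [7] / [8];  Q = [1, 2, 3, 6] / [4] / [5] / [7]
  Insert 5 (step 8): P = [1, 2, 3, 4, 5] / [6] / [7] / [8];  Q = [1, 2, 3, 6, 8] / [4] / [5] / [7]
Final shape: (5, 1, 1, 1).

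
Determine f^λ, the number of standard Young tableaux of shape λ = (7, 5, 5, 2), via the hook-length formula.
# SYT of shape (7, 5, 5, 2) = 8868288

Hook-length formula: f^λ = n! / Π hook(c), product over all cells c of the Young diagram. For λ = (7, 5, 5, 2), n = 19 boxes. Hook lengths by row (left-to-right, top-to-bottom): [10, 9, 7, 6, 5, 2, 1]; [7, 6, 4, 3, 2]; [6, 5, 3, 2, 1]; [2, 1]. Product of hooks = 13716864000. So f^λ = 19! / 13716864000 = 121645100408832000 / 13716864000 = 8868288.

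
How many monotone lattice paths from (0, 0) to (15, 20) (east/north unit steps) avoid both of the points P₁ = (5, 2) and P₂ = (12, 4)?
Number of paths = 2971326834

Inclusion–exclusion. Total paths: C(35, 15) = 3247943160. Through P₁: C(7, 5)·C(28, 10) = 275585310. Through P₂: C(16, 12)·C(19, 3) = 1763580. Since P₁ is strictly southwest of P₂, a monotone path through both must visit P₁ then P₂; paths through both = C(7, 5)·C(9, 7)·C(19, 3) = 732564. Avoid both = 3247943160 − 275585310 − 1763580 + 732564 = 2971326834.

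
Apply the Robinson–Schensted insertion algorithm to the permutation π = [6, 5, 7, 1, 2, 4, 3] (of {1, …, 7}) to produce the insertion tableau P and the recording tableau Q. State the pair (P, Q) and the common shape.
P = [1, 2, 3] / [4, 7] / [5] / [6];  Q = [1, 3, 6] / [2, 5] / [4] / [7];  common shape = (3, 2, 1, 1)

Row-insert the values π_1, π_2, … into P one at a time, bumping the leftmost entry strictly greater than the inserted value down to the next row. The recording tableau Q records, in position (i, j), the step at which that cell was added to P.
  Insert 6 (step 1): P = [6];  Q = [1]
  Insert 5 (step 2): P = [5] / [6];  Q = [1] / [2]
  Insert 7 (step 3): P = [5, 7] / [6];  Q = [1, 3] / [2]
  Insert 1 (step 4): P = [1, 7] / [5] / [6];  Q = [1, 3] / [2] / [4]
  Insert 2 (step 5): P = [1, 2] / [5, 7] / [6];  Q = [1, 3] / [2, 5] / [4]
  Insert 4 (step 6): P = [1, 2, 4] / [5, 7] / [6];  Q = [1, 3, 6] / [2, 5] / [4]
  Insert 3 (step 7): P = [1, 2, 3] / [4, 7] / [5] / [6];  Q = [1, 3, 6] / [2, 5] / [4] / [7]
Final shape: (3, 2, 1, 1).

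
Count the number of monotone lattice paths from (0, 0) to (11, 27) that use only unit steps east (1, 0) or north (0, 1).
Number of paths = 1203322288

A monotone lattice path from (0, 0) to (11, 27) consists of 11 east steps and 27 north steps in some order, so it is determined by which 11 of the 38 steps are east. The count is C(38, 11) = 1203322288.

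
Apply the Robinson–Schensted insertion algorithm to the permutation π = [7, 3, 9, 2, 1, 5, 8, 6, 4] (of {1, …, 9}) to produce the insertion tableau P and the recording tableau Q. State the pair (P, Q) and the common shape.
P = [1, 4, 6] / [2, 5] / [3, 8] / [7, 9];  Q = [1, 3, 7] / [2, 6] / [4, 8] / [5, 9];  common shape = (3, 2, 2, 2)

Row-insert the values π_1, π_2, … into P one at a time, bumping the leftmost entry strictly greater than the inserted value down to the next row. The recording tableau Q records, in position (i, j), the step at which that cell was added to P.
  Insert 7 (step 1): P = [7];  Q = [1]
  Insert 3 (step 2): P = [3] / [7];  Q = [1] / [2]
  Insert 9 (step 3): P = [3, 9] / [7];  Q = [1, 3] / [2]
  Insert 2 (step 4): P = [2, 9] / [3] / [7];  Q = [1, 3] / [2] / [4]
  Insert 1 (step 5): P = [1, 9] / [2] / [3] / [7];  Q = [1, 3] / [2] / [4] / [5]
  Insert 5 (step 6): P = [1, 5] / [2, 9] / [3] / [7];  Q = [1, 3] / [2, 6] / [4] / [5]
  Insert 8 (step 7): P = [1, 5, 8] / [2, 9] / [3] / [7];  Q = [1, 3, 7] / [2, 6] / [4] / [5]
  Insert 6 (step 8): P = [1, 5, 6] / [2, 8] / [3, 9] / [7];  Q = [1, 3, 7] / [2, 6] / [4, 8] / [5]
  Insert 4 (step 9): P = [1, 4, 6] / [2, 5] / [3, 8] / [7, 9];  Q = [1, 3, 7] / [2, 6] / [4, 8] / [5, 9]
Final shape: (3, 2, 2, 2).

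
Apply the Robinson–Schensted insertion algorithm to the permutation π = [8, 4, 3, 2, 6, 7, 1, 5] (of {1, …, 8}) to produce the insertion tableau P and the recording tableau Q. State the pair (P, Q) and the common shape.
P = [1, 5, 7] / [2, 6] / [3] / [4] / [8];  Q = [1, 5, 6] / [2, 8] / [3] / [4] / [7];  common shape = (3, 2, 1, 1, 1)

Row-insert the values π_1, π_2, … into P one at a time, bumping the leftmost entry strictly greater than the inserted value down to the next row. The recording tableau Q records, in position (i, j), the step at which that cell was added to P.
  Insert 8 (step 1): P = [8];  Q = [1]
  Insert 4 (step 2): P = [4] / [8];  Q = [1] / [2]
  Insert 3 (step 3): P = [3] / [4] / [8];  Q = [1] / [2] / [3]
  Insert 2 (step 4): P = [2] / [3] / [4] / [8];  Q = [1] / [2] / [3] / [4]
  Insert 6 (step 5): P = [2, 6] / [3] / [4] / [8];  Q = [1, 5] / [2] / [3] / [4]
  Insert 7 (step 6): P = [2, 6, 7] / [3] / [4] / [8];  Q = [1, 5, 6] / [2] / [3] / [4]
  Insert 1 (step 7): P = [1, 6, 7] / [2] / [3] / [4] / [8];  Q = [1, 5, 6] / [2] / [3] / [4] / [7]
  Insert 5 (step 8): P = [1, 5, 7] / [2, 6] / [3] / [4] / [8];  Q = [1, 5, 6] / [2, 8] / [3] / [4] / [7]
Final shape: (3, 2, 1, 1, 1).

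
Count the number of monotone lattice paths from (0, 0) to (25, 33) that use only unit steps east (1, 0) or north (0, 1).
Number of paths = 17451799771031262

A monotone lattice path from (0, 0) to (25, 33) consists of 25 east steps and 33 north steps in some order, so it is determined by which 25 of the 58 steps are east. The count is C(58, 25) = 17451799771031262.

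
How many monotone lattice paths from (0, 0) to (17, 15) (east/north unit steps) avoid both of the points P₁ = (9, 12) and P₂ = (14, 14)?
Number of paths = 381447990

Inclusion–exclusion. Total paths: C(32, 17) = 565722720. Through P₁: C(21, 9)·C(11, 8) = 48498450. Through P₂: C(28, 14)·C(4, 3) = 160466400. Since P₁ is strictly southwest of P₂, a monotone path through both must visit P₁ then P₂; paths through both = C(21, 9)·C(7, 5)·C(4, 3) = 24690120. Avoid both = 565722720 − 48498450 − 160466400 + 24690120 = 381447990.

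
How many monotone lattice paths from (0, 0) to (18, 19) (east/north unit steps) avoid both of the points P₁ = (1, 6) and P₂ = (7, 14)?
Number of paths = 16418221638

Inclusion–exclusion. Total paths: C(37, 18) = 17672631900. Through P₁: C(7, 1)·C(30, 17) = 838318950. Through P₂: C(21, 7)·C(16, 11) = 507911040. Since P₁ is strictly southwest of P₂, a monotone path through both must visit P₁ then P₂; paths through both = C(7, 1)·C(14, 6)·C(16, 11) = 91819728. Avoid both = 17672631900 − 838318950 − 507911040 + 91819728 = 16418221638.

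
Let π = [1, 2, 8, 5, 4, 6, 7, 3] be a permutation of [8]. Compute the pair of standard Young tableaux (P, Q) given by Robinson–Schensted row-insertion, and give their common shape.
P = [1, 2, 3, 6, 7] / [4] / [5] / [8];  Q = [1, 2, 3, 6, 7] / [4] / [5] / [8];  common shape = (5, 1, 1, 1)

Row-insert the values π_1, π_2, … into P one at a time, bumping the leftmost entry strictly greater than the inserted value down to the next row. The recording tableau Q records, in position (i, j), the step at which that cell was added to P.
  Insert 1 (step 1): P = [1];  Q = [1]
  Insert 2 (step 2): P = [1, 2];  Q = [1, 2]
  Insert 8 (step 3): P = [1, 2, 8];  Q = [1, 2, 3]
  Insert 5 (step 4): P = [1, 2, 5] / [8];  Q = [1, 2, 3] / [4]
  Insert 4 (step 5): P = [1, 2, 4] / [5] / [8];  Q = [1, 2, 3] / [4] / [5]
  Insert 6 (step 6): P = [1, 2, 4, 6] / [5] / [8];  Q = [1, 2, 3, 6] / [4] / [5]
  Insert 7 (step 7): P = [1, 2, 4, 6, 7] / [5] / [8];  Q = [1, 2, 3, 6, 7] / [4] / [5]
  Insert 3 (step 8): P = [1, 2, 3, 6, 7] / [4] / [5] / [8];  Q = [1, 2, 3, 6, 7] / [4] / [5] / [8]
Final shape: (5, 1, 1, 1).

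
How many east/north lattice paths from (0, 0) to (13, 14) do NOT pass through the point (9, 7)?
Number of paths = 16283100

Total paths from (0, 0) to (13, 14): C(27, 13) = 20058300. Paths through (9, 7): (paths (0, 0) → (9, 7)) × (paths (9, 7) → (13, 14)) = C(16, 9) · C(11, 4) = 11440 · 330 = 3775200. Avoidance count = 20058300 − 3775200 = 16283100.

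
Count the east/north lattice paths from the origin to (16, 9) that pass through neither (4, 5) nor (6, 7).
Number of paths = 1750295

Inclusion–exclusion. Total paths: C(25, 16) = 2042975. Through P₁: C(9, 4)·C(16, 12) = 229320. Through P₂: C(13, 6)·C(12, 10) = 113256. Since P₁ is strictly southwest of P₂, a monotone path through both must visit P₁ then P₂; paths through both = C(9, 4)·C(4, 2)·C(12, 10) = 49896. Avoid both = 2042975 − 229320 − 113256 + 49896 = 1750295.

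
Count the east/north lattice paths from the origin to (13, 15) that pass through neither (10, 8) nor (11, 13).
Number of paths = 18789624

Inclusion–exclusion. Total paths: C(28, 13) = 37442160. Through P₁: C(18, 10)·C(10, 3) = 5250960. Through P₂: C(24, 11)·C(4, 2) = 14976864. Since P₁ is strictly southwest of P₂, a monotone path through both must visit P₁ then P₂; paths through both = C(18, 10)·C(6, 1)·C(4, 2) = 1575288. Avoid both = 37442160 − 5250960 − 14976864 + 1575288 = 18789624.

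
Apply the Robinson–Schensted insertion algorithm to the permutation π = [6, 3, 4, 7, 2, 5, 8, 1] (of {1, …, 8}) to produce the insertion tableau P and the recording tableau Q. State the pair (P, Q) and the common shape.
P = [1, 4, 5, 8] / [2, 7] / [3] / [6];  Q = [1, 3, 4, 7] / [2, 6] / [5] / [8];  common shape = (4, 2, 1, 1)

Row-insert the values π_1, π_2, … into P one at a time, bumping the leftmost entry strictly greater than the inserted value down to the next row. The recording tableau Q records, in position (i, j), the step at which that cell was added to P.
  Insert 6 (step 1): P = [6];  Q = [1]
  Insert 3 (step 2): P = [3] / [6];  Q = [1] / [2]
  Insert 4 (step 3): P = [3, 4] / [6];  Q = [1, 3] / [2]
  Insert 7 (step 4): P = [3, 4, 7] / [6];  Q = [1, 3, 4] / [2]
  Insert 2 (step 5): P = [2, 4, 7] / [3] / [6];  Q = [1, 3, 4] / [2] / [5]
  Insert 5 (step 6): P = [2, 4, 5] / [3, 7] / [6];  Q = [1, 3, 4] / [2, 6] / [5]
  Insert 8 (step 7): P = [2, 4, 5, 8] / [3, 7] / [6];  Q = [1, 3, 4, 7] / [2, 6] / [5]
  Insert 1 (step 8): P = [1, 4, 5, 8] / [2, 7] / [3] / [6];  Q = [1, 3, 4, 7] / [2, 6] / [5] / [8]
Final shape: (4, 2, 1, 1).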